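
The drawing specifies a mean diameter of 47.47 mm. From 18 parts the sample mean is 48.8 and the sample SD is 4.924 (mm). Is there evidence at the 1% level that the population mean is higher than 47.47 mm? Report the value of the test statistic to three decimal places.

H0: μ = 47.47; H1: μ > 47.47 (one-sample t-test, right-tailed).
t = (x̄ − μ₀)/(s/√n) = (48.8 − 47.47)/(4.924/√18) = 1.146
df = n − 1 = 17
p-value = P(T ≥ 1.146) ≈ 0.1338
Since p ≈ 0.1338 > α = 0.01, fail to reject H0; the evidence is not statistically significant.

1.146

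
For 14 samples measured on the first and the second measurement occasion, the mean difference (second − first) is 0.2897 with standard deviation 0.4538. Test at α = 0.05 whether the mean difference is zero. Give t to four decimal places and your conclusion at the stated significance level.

t = 2.3886; reject H0

H0: μ_d = 0; H1: μ_d ≠ 0 (paired t-test on the differences, two-sided).
t = d̄/(s_d/√n) = 0.2897/(0.4538/√14) = 2.3886
df = n − 1 = 13
Two-sided p-value ≈ 0.033
Since p ≈ 0.033 < α = 0.05, reject H0; the data support H1.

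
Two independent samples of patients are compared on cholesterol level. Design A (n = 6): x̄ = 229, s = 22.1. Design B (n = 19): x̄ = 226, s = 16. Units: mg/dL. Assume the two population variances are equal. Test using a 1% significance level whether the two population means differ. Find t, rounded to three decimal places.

0.366

Let group 1 = design A, group 2 = design B. H0: μ_1 = μ_2; H1: μ_1 ≠ μ_2 (two-sample pooled-variance t-test, two-sided).
s_p² = [(6−1)·22.1² + (19−1)·16²]/(6+19−2) = 306.524
t = (229 − 226)/√[306.524·(1/6 + 1/19)] = 0.366
df = n₁ + n₂ − 2 = 23
Two-sided p-value ≈ 0.718
Since p ≈ 0.718 > α = 0.01, fail to reject H0; the data do not provide sufficient evidence against H0.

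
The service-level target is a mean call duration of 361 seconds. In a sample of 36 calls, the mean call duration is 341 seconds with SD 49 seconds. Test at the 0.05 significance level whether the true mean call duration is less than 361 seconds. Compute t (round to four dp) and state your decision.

H0: μ = 361; H1: μ < 361 (one-sample t-test, left-tailed).
t = (x̄ − μ₀)/(s/√n) = (341 − 361)/(49/√36) = -2.4490
df = n − 1 = 35
p-value = P(T ≤ -2.4490) ≈ 0.0097
Since p ≈ 0.0097 < α = 0.05, reject H0; the data support H1.

t = -2.4490; reject H0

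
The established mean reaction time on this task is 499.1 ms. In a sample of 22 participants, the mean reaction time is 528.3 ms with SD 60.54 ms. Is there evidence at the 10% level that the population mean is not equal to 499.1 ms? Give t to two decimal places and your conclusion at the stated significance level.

t = 2.26; reject H0

H0: μ = 499.1; H1: μ ≠ 499.1 (one-sample t-test, two-sided).
t = (x̄ − μ₀)/(s/√n) = (528.3 − 499.1)/(60.54/√22) = 2.26
df = n − 1 = 21
Two-sided p-value ≈ 0.034
Since p ≈ 0.034 < α = 0.1, reject H0; the data support H1.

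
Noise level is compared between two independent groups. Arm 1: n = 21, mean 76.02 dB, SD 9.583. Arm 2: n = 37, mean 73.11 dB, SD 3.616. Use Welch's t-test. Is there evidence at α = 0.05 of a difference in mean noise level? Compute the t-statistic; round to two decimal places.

Let group 1 = arm 1, group 2 = arm 2. H0: μ_1 = μ_2; H1: μ_1 ≠ μ_2 (Welch's two-sample t-test, two-sided).
t = (x̄_1 − x̄_2)/√(s_1²/n_1 + s_2²/n_2) = (76.02 − 73.11)/√(9.583²/21 + 3.616²/37) = 1.34
Welch–Satterthwaite df ≈ 23.28
Two-sided p-value ≈ 0.194
Since p ≈ 0.194 > α = 0.05, fail to reject H0; the evidence is not statistically significant.

1.34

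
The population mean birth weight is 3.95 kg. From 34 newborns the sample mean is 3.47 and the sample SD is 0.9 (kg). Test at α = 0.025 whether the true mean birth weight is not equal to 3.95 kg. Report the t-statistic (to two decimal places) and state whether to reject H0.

t = -3.11; reject H0

H0: μ = 3.95; H1: μ ≠ 3.95 (one-sample t-test, two-sided).
t = (x̄ − μ₀)/(s/√n) = (3.47 − 3.95)/(0.9/√34) = -3.11
df = n − 1 = 33
Two-sided p-value ≈ 0.004
Since p ≈ 0.004 < α = 0.025, reject H0; the data support H1.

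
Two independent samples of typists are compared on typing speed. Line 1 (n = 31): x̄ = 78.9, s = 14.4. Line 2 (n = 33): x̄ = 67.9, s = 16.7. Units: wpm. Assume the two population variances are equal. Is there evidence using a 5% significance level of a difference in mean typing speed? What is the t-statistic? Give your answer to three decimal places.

Let group 1 = line 1, group 2 = line 2. H0: μ_1 = μ_2; H1: μ_1 ≠ μ_2 (two-sample pooled-variance t-test, two-sided).
s_p² = [(31−1)·14.4² + (33−1)·16.7²]/(31+33−2) = 244.279
t = (78.9 − 67.9)/√[244.279·(1/31 + 1/33)] = 2.814
df = n₁ + n₂ − 2 = 62
Two-sided p-value ≈ 0.007
Since p ≈ 0.007 < α = 0.05, reject H0; the data support H1.

2.814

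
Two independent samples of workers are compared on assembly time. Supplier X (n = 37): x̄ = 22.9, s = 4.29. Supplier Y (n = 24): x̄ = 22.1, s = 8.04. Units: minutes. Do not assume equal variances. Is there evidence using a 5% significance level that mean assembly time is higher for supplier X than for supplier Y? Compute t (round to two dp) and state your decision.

Let group 1 = supplier X, group 2 = supplier Y. H0: μ_1 = μ_2; H1: μ_1 > μ_2 (Welch's two-sample t-test, right-tailed).
t = (x̄_1 − x̄_2)/√(s_1²/n_1 + s_2²/n_2) = (22.9 − 22.1)/√(4.29²/37 + 8.04²/24) = 0.45
Welch–Satterthwaite df ≈ 31.59
p-value = P(T ≥ 0.45) ≈ 0.329
Since p ≈ 0.329 > α = 0.05, fail to reject H0; the evidence is not statistically significant.

t = 0.45; fail to reject H0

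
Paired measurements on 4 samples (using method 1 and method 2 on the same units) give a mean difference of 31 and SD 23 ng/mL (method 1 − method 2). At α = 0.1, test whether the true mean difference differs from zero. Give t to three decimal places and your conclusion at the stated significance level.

t = 2.696; reject H0

H0: μ_d = 0; H1: μ_d ≠ 0 (paired t-test on the differences, two-sided).
t = d̄/(s_d/√n) = 31/(23/√4) = 2.696
df = n − 1 = 3
Two-sided p-value ≈ 0.0741
Since p ≈ 0.0741 < α = 0.1, reject H0; the data support H1.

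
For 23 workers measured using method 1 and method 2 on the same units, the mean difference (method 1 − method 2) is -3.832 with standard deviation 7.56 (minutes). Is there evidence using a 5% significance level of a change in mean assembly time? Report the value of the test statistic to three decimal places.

H0: μ_d = 0; H1: μ_d ≠ 0 (paired t-test on the differences, two-sided).
t = d̄/(s_d/√n) = -3.832/(7.56/√23) = -2.431
df = n − 1 = 22
Two-sided p-value ≈ 0.0237
Since p ≈ 0.0237 < α = 0.05, reject H0; the evidence is statistically significant.

-2.431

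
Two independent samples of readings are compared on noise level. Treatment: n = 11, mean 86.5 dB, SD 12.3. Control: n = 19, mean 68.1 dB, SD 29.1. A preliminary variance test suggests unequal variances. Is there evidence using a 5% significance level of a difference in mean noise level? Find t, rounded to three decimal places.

Let group 1 = treatment, group 2 = control. H0: μ_1 = μ_2; H1: μ_1 ≠ μ_2 (Welch's two-sample t-test, two-sided).
t = (x̄_1 − x̄_2)/√(s_1²/n_1 + s_2²/n_2) = (86.5 − 68.1)/√(12.3²/11 + 29.1²/19) = 2.409
Welch–Satterthwaite df ≈ 26.31
Two-sided p-value ≈ 0.0233
Since p ≈ 0.0233 < α = 0.05, reject H0; the evidence is statistically significant.

2.409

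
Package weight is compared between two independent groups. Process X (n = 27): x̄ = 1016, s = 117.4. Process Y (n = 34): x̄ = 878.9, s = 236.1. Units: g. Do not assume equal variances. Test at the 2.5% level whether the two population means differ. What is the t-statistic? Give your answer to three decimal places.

Let group 1 = process X, group 2 = process Y. H0: μ_1 = μ_2; H1: μ_1 ≠ μ_2 (Welch's two-sample t-test, two-sided).
t = (x̄_1 − x̄_2)/√(s_1²/n_1 + s_2²/n_2) = (1016 − 878.9)/√(117.4²/27 + 236.1²/34) = 2.957
Welch–Satterthwaite df ≈ 50.53
Two-sided p-value ≈ 0.0047
Since p ≈ 0.0047 < α = 0.025, reject H0; the evidence is statistically significant.

2.957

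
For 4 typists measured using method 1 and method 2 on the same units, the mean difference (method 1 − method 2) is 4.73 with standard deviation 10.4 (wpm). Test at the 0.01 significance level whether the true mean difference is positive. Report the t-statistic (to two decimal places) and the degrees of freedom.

t = 0.91, df = 3

H0: μ_d = 0; H1: μ_d > 0 (paired t-test on the differences, right-tailed).
t = d̄/(s_d/√n) = 4.73/(10.4/√4) = 0.91
df = n − 1 = 3
p-value = P(T ≥ 0.91) ≈ 0.215
Since p ≈ 0.215 > α = 0.01, fail to reject H0; the data do not provide sufficient evidence against H0.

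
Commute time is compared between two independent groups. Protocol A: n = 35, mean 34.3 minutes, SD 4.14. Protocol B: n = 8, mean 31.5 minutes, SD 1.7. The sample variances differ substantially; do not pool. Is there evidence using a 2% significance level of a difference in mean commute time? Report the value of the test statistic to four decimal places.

3.0353

Let group 1 = protocol A, group 2 = protocol B. H0: μ_1 = μ_2; H1: μ_1 ≠ μ_2 (Welch's two-sample t-test, two-sided).
t = (x̄_1 − x̄_2)/√(s_1²/n_1 + s_2²/n_2) = (34.3 − 31.5)/√(4.14²/35 + 1.7²/8) = 3.0353
Welch–Satterthwaite df ≈ 28.18
Two-sided p-value ≈ 0.005
Since p ≈ 0.005 < α = 0.02, reject H0; the evidence is statistically significant.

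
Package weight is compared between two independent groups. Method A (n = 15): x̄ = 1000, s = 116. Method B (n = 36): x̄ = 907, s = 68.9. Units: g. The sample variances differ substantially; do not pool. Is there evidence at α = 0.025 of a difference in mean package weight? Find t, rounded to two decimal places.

2.90

Let group 1 = method A, group 2 = method B. H0: μ_1 = μ_2; H1: μ_1 ≠ μ_2 (Welch's two-sample t-test, two-sided).
t = (x̄_1 − x̄_2)/√(s_1²/n_1 + s_2²/n_2) = (1000 − 907)/√(116²/15 + 68.9²/36) = 2.90
Welch–Satterthwaite df ≈ 18.26
Two-sided p-value ≈ 0.009
Since p ≈ 0.009 < α = 0.025, reject H0; the evidence is statistically significant.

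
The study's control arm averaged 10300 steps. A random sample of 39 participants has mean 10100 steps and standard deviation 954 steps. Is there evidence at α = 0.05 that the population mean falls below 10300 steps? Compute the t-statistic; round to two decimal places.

-1.31

H0: μ = 10300; H1: μ < 10300 (one-sample t-test, left-tailed).
t = (x̄ − μ₀)/(s/√n) = (10100 − 10300)/(954/√39) = -1.31
df = n − 1 = 38
p-value = P(T ≤ -1.31) ≈ 0.0992
Since p ≈ 0.0992 > α = 0.05, fail to reject H0; the data do not provide sufficient evidence against H0.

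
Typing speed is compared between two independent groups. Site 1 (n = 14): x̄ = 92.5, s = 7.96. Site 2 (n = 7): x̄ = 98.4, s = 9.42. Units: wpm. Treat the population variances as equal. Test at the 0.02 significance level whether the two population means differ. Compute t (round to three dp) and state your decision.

t = -1.509; fail to reject H0

Let group 1 = site 1, group 2 = site 2. H0: μ_1 = μ_2; H1: μ_1 ≠ μ_2 (two-sample pooled-variance t-test, two-sided).
s_p² = [(14−1)·7.96² + (7−1)·9.42²]/(14+7−2) = 71.3747
t = (92.5 − 98.4)/√[71.3747·(1/14 + 1/7)] = -1.509
df = n₁ + n₂ − 2 = 19
Two-sided p-value ≈ 0.148
Since p ≈ 0.148 > α = 0.02, fail to reject H0; the data do not provide sufficient evidence against H0.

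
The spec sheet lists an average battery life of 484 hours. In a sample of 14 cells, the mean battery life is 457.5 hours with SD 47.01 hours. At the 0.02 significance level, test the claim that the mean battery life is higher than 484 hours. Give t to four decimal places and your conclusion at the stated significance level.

t = -2.1092; fail to reject H0

H0: μ = 484; H1: μ > 484 (one-sample t-test, right-tailed).
t = (x̄ − μ₀)/(s/√n) = (457.5 − 484)/(47.01/√14) = -2.1092
df = n − 1 = 13
p-value = P(T ≥ -2.1092) ≈ 0.973
Since p ≈ 0.973 > α = 0.02, fail to reject H0; the evidence is not statistically significant.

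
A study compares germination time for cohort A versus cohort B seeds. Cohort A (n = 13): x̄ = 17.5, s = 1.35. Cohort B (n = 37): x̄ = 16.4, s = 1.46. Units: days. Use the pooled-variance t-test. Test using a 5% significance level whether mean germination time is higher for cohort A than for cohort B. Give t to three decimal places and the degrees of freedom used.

t = 2.380, df = 48

Let group 1 = cohort A, group 2 = cohort B. H0: μ_1 = μ_2; H1: μ_1 > μ_2 (two-sample pooled-variance t-test, right-tailed).
s_p² = [(13−1)·1.35² + (37−1)·1.46²]/(13+37−2) = 2.05432
t = (17.5 − 16.4)/√[2.05432·(1/13 + 1/37)] = 2.380
df = n₁ + n₂ − 2 = 48
p-value = P(T ≥ 2.380) ≈ 0.0107
Since p ≈ 0.0107 < α = 0.05, reject H0; the evidence is statistically significant.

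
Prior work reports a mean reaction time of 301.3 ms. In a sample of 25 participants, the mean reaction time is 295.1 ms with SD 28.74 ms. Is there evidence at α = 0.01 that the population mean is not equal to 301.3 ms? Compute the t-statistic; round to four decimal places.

H0: μ = 301.3; H1: μ ≠ 301.3 (one-sample t-test, two-sided).
t = (x̄ − μ₀)/(s/√n) = (295.1 − 301.3)/(28.74/√25) = -1.0786
df = n − 1 = 24
Two-sided p-value ≈ 0.2915
Since p ≈ 0.2915 > α = 0.01, fail to reject H0; the evidence is not statistically significant.

-1.0786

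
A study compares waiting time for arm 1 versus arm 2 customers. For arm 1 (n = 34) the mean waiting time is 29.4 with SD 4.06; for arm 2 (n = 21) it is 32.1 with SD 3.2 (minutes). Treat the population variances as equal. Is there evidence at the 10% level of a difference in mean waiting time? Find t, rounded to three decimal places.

-2.588

Let group 1 = arm 1, group 2 = arm 2. H0: μ_1 = μ_2; H1: μ_1 ≠ μ_2 (two-sample pooled-variance t-test, two-sided).
s_p² = [(34−1)·4.06² + (21−1)·3.2²]/(34+21−2) = 14.1275
t = (29.4 − 32.1)/√[14.1275·(1/34 + 1/21)] = -2.588
df = n₁ + n₂ − 2 = 53
Two-sided p-value ≈ 0.0124
Since p ≈ 0.0124 < α = 0.1, reject H0; the evidence is statistically significant.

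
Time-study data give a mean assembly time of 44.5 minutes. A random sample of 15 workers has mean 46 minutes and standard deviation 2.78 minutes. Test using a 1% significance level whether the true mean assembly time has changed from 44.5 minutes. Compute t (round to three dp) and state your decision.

t = 2.090; fail to reject H0

H0: μ = 44.5; H1: μ ≠ 44.5 (one-sample t-test, two-sided).
t = (x̄ − μ₀)/(s/√n) = (46 − 44.5)/(2.78/√15) = 2.090
df = n − 1 = 14
Two-sided p-value ≈ 0.055
Since p ≈ 0.055 > α = 0.01, fail to reject H0; the evidence is not statistically significant.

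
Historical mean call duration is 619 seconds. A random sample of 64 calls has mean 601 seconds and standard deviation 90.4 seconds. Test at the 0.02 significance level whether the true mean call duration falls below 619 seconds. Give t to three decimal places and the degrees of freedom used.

t = -1.593, df = 63

H0: μ = 619; H1: μ < 619 (one-sample t-test, left-tailed).
t = (x̄ − μ₀)/(s/√n) = (601 − 619)/(90.4/√64) = -1.593
df = n − 1 = 63
p-value = P(T ≤ -1.593) ≈ 0.0581
Since p ≈ 0.0581 > α = 0.02, fail to reject H0; the data do not provide sufficient evidence against H0.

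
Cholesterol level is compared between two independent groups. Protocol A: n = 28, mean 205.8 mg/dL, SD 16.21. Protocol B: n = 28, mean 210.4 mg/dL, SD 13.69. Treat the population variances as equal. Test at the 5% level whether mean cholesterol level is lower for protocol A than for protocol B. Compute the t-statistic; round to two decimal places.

-1.15

Let group 1 = protocol A, group 2 = protocol B. H0: μ_1 = μ_2; H1: μ_1 < μ_2 (two-sample pooled-variance t-test, left-tailed).
s_p² = [(28−1)·16.21² + (28−1)·13.69²]/(28+28−2) = 225.09
t = (205.8 − 210.4)/√[225.09·(1/28 + 1/28)] = -1.15
df = n₁ + n₂ − 2 = 54
p-value = P(T ≤ -1.15) ≈ 0.128
Since p ≈ 0.128 > α = 0.05, fail to reject H0; the evidence is not statistically significant.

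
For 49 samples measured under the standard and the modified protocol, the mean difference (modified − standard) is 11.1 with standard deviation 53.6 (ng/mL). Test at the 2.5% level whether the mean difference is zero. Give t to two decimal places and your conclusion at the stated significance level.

t = 1.45; fail to reject H0

H0: μ_d = 0; H1: μ_d ≠ 0 (paired t-test on the differences, two-sided).
t = d̄/(s_d/√n) = 11.1/(53.6/√49) = 1.45
df = n − 1 = 48
Two-sided p-value ≈ 0.154
Since p ≈ 0.154 > α = 0.025, fail to reject H0; the data do not provide sufficient evidence against H0.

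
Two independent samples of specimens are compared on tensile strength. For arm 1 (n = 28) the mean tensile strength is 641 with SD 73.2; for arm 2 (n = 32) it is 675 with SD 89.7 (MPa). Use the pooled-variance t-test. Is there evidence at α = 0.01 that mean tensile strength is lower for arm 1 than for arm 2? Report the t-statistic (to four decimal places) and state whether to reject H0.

Let group 1 = arm 1, group 2 = arm 2. H0: μ_1 = μ_2; H1: μ_1 < μ_2 (two-sample pooled-variance t-test, left-tailed).
s_p² = [(28−1)·73.2² + (32−1)·89.7²]/(28+32−2) = 6794.85
t = (641 − 675)/√[6794.85·(1/28 + 1/32)] = -1.5939
df = n₁ + n₂ − 2 = 58
p-value = P(T ≤ -1.5939) ≈ 0.058
Since p ≈ 0.058 > α = 0.01, fail to reject H0; the data do not provide sufficient evidence against H0.

t = -1.5939; fail to reject H0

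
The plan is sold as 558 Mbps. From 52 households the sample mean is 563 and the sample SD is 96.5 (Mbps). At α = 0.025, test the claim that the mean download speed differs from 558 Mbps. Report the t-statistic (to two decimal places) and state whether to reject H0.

t = 0.37; fail to reject H0

H0: μ = 558; H1: μ ≠ 558 (one-sample t-test, two-sided).
t = (x̄ − μ₀)/(s/√n) = (563 − 558)/(96.5/√52) = 0.37
df = n − 1 = 51
Two-sided p-value ≈ 0.710
Since p ≈ 0.710 > α = 0.025, fail to reject H0; the data do not provide sufficient evidence against H0.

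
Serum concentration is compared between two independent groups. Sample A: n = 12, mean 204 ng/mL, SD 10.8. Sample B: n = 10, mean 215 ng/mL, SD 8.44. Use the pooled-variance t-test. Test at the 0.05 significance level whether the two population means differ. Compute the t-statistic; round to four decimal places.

-2.6192

Let group 1 = sample A, group 2 = sample B. H0: μ_1 = μ_2; H1: μ_1 ≠ μ_2 (two-sample pooled-variance t-test, two-sided).
s_p² = [(12−1)·10.8² + (10−1)·8.44²]/(12+10−2) = 96.2071
t = (204 − 215)/√[96.2071·(1/12 + 1/10)] = -2.6192
df = n₁ + n₂ − 2 = 20
Two-sided p-value ≈ 0.0164
Since p ≈ 0.0164 < α = 0.05, reject H0; the data support H1.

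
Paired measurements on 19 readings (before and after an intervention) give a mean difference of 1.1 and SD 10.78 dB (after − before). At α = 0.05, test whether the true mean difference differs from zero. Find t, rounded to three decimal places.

H0: μ_d = 0; H1: μ_d ≠ 0 (paired t-test on the differences, two-sided).
t = d̄/(s_d/√n) = 1.1/(10.78/√19) = 0.445
df = n − 1 = 18
Two-sided p-value ≈ 0.6618
Since p ≈ 0.6618 > α = 0.05, fail to reject H0; the data do not provide sufficient evidence against H0.

0.445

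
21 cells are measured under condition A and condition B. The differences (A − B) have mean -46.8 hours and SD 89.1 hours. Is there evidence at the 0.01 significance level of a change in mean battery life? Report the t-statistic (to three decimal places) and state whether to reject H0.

H0: μ_d = 0; H1: μ_d ≠ 0 (paired t-test on the differences, two-sided).
t = d̄/(s_d/√n) = -46.8/(89.1/√21) = -2.407
df = n − 1 = 20
Two-sided p-value ≈ 0.0259
Since p ≈ 0.0259 > α = 0.01, fail to reject H0; the evidence is not statistically significant.

t = -2.407; fail to reject H0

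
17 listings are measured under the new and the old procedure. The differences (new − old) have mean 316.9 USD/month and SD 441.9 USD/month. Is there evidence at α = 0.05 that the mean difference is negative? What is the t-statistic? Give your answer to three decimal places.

H0: μ_d = 0; H1: μ_d < 0 (paired t-test on the differences, left-tailed).
t = d̄/(s_d/√n) = 316.9/(441.9/√17) = 2.957
df = n − 1 = 16
p-value = P(T ≤ 2.957) ≈ 0.995
Since p ≈ 0.995 > α = 0.05, fail to reject H0; the data do not provide sufficient evidence against H0.

2.957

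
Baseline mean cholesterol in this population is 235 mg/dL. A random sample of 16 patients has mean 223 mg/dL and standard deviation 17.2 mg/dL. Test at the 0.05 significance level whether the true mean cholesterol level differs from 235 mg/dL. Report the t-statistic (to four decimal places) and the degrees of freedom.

H0: μ = 235; H1: μ ≠ 235 (one-sample t-test, two-sided).
t = (x̄ − μ₀)/(s/√n) = (223 − 235)/(17.2/√16) = -2.7907
df = n − 1 = 15
Two-sided p-value ≈ 0.014
Since p ≈ 0.014 < α = 0.05, reject H0; the data support H1.

t = -2.7907, df = 15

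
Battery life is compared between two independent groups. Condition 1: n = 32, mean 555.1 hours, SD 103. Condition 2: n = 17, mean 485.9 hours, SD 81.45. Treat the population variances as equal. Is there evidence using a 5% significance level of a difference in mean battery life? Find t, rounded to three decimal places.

2.397

Let group 1 = condition 1, group 2 = condition 2. H0: μ_1 = μ_2; H1: μ_1 ≠ μ_2 (two-sample pooled-variance t-test, two-sided).
s_p² = [(32−1)·103² + (17−1)·81.45²]/(32+17−2) = 9255.84
t = (555.1 − 485.9)/√[9255.84·(1/32 + 1/17)] = 2.397
df = n₁ + n₂ − 2 = 47
Two-sided p-value ≈ 0.021
Since p ≈ 0.021 < α = 0.05, reject H0; the evidence is statistically significant.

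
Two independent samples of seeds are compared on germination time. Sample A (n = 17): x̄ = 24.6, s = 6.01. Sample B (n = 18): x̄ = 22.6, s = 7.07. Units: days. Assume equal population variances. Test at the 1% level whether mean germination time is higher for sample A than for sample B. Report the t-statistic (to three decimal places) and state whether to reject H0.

t = 0.899; fail to reject H0

Let group 1 = sample A, group 2 = sample B. H0: μ_1 = μ_2; H1: μ_1 > μ_2 (two-sample pooled-variance t-test, right-tailed).
s_p² = [(17−1)·6.01² + (18−1)·7.07²]/(17+18−2) = 43.2626
t = (24.6 − 22.6)/√[43.2626·(1/17 + 1/18)] = 0.899
df = n₁ + n₂ − 2 = 33
p-value = P(T ≥ 0.899) ≈ 0.188
Since p ≈ 0.188 > α = 0.01, fail to reject H0; the evidence is not statistically significant.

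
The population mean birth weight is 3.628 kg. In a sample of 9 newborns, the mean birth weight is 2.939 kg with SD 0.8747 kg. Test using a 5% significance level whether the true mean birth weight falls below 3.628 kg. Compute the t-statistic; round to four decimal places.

H0: μ = 3.628; H1: μ < 3.628 (one-sample t-test, left-tailed).
t = (x̄ − μ₀)/(s/√n) = (2.939 − 3.628)/(0.8747/√9) = -2.3631
df = n − 1 = 8
p-value = P(T ≤ -2.3631) ≈ 0.023
Since p ≈ 0.023 < α = 0.05, reject H0; the data support H1.

-2.3631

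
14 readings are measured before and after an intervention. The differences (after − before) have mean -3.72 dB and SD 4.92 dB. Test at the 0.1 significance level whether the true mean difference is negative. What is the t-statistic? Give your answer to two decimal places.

-2.83

H0: μ_d = 0; H1: μ_d < 0 (paired t-test on the differences, left-tailed).
t = d̄/(s_d/√n) = -3.72/(4.92/√14) = -2.83
df = n − 1 = 13
p-value = P(T ≤ -2.83) ≈ 0.007
Since p ≈ 0.007 < α = 0.1, reject H0; the data support H1.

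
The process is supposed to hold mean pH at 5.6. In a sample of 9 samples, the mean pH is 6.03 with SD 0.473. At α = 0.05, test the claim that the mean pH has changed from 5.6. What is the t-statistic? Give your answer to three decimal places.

2.727

H0: μ = 5.6; H1: μ ≠ 5.6 (one-sample t-test, two-sided).
t = (x̄ − μ₀)/(s/√n) = (6.03 − 5.6)/(0.473/√9) = 2.727
df = n − 1 = 8
Two-sided p-value ≈ 0.026
Since p ≈ 0.026 < α = 0.05, reject H0; the evidence is statistically significant.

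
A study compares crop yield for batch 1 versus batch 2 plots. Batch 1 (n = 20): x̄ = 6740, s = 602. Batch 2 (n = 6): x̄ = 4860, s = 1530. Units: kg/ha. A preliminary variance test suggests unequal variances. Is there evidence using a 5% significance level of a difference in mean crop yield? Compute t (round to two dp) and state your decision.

t = 2.94; reject H0

Let group 1 = batch 1, group 2 = batch 2. H0: μ_1 = μ_2; H1: μ_1 ≠ μ_2 (Welch's two-sample t-test, two-sided).
t = (x̄_1 − x̄_2)/√(s_1²/n_1 + s_2²/n_2) = (6740 − 4860)/√(602²/20 + 1530²/6) = 2.94
Welch–Satterthwaite df ≈ 5.47
Two-sided p-value ≈ 0.029
Since p ≈ 0.029 < α = 0.05, reject H0; the data support H1.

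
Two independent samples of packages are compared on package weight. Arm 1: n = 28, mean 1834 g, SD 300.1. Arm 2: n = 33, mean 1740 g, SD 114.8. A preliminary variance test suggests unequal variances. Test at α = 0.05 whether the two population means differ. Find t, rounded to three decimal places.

1.563

Let group 1 = arm 1, group 2 = arm 2. H0: μ_1 = μ_2; H1: μ_1 ≠ μ_2 (Welch's two-sample t-test, two-sided).
t = (x̄_1 − x̄_2)/√(s_1²/n_1 + s_2²/n_2) = (1834 − 1740)/√(300.1²/28 + 114.8²/33) = 1.563
Welch–Satterthwaite df ≈ 33.68
Two-sided p-value ≈ 0.127
Since p ≈ 0.127 > α = 0.05, fail to reject H0; the evidence is not statistically significant.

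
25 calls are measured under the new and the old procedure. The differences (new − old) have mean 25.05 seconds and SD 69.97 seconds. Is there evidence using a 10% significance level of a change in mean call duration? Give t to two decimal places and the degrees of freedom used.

t = 1.79, df = 24

H0: μ_d = 0; H1: μ_d ≠ 0 (paired t-test on the differences, two-sided).
t = d̄/(s_d/√n) = 25.05/(69.97/√25) = 1.79
df = n − 1 = 24
Two-sided p-value ≈ 0.0861
Since p ≈ 0.0861 < α = 0.1, reject H0; the data support H1.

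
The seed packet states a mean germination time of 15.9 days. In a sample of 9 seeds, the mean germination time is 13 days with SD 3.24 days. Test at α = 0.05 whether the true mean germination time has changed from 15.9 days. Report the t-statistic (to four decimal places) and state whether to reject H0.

t = -2.6852; reject H0

H0: μ = 15.9; H1: μ ≠ 15.9 (one-sample t-test, two-sided).
t = (x̄ − μ₀)/(s/√n) = (13 − 15.9)/(3.24/√9) = -2.6852
df = n − 1 = 8
Two-sided p-value ≈ 0.0277
Since p ≈ 0.0277 < α = 0.05, reject H0; the evidence is statistically significant.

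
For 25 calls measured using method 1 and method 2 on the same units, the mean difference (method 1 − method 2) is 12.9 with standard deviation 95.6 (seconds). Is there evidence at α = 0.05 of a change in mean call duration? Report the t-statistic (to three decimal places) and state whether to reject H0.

t = 0.675; fail to reject H0

H0: μ_d = 0; H1: μ_d ≠ 0 (paired t-test on the differences, two-sided).
t = d̄/(s_d/√n) = 12.9/(95.6/√25) = 0.675
df = n − 1 = 24
Two-sided p-value ≈ 0.5063
Since p ≈ 0.5063 > α = 0.05, fail to reject H0; the data do not provide sufficient evidence against H0.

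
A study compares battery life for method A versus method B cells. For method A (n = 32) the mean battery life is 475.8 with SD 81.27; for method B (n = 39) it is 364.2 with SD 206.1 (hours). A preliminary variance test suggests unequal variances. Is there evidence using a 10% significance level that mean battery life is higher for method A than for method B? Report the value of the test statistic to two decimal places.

Let group 1 = method A, group 2 = method B. H0: μ_1 = μ_2; H1: μ_1 > μ_2 (Welch's two-sample t-test, right-tailed).
t = (x̄_1 − x̄_2)/√(s_1²/n_1 + s_2²/n_2) = (475.8 − 364.2)/√(81.27²/32 + 206.1²/39) = 3.10
Welch–Satterthwaite df ≈ 51.50
p-value = P(T ≥ 3.10) ≈ 0.002
Since p ≈ 0.002 < α = 0.1, reject H0; the data support H1.

3.10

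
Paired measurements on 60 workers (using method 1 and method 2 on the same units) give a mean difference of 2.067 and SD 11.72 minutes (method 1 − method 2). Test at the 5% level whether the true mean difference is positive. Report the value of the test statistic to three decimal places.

H0: μ_d = 0; H1: μ_d > 0 (paired t-test on the differences, right-tailed).
t = d̄/(s_d/√n) = 2.067/(11.72/√60) = 1.366
df = n − 1 = 59
p-value = P(T ≥ 1.366) ≈ 0.0885
Since p ≈ 0.0885 > α = 0.05, fail to reject H0; the evidence is not statistically significant.

1.366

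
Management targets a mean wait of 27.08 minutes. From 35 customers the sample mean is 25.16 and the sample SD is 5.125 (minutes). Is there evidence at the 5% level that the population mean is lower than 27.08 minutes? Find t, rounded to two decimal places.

H0: μ = 27.08; H1: μ < 27.08 (one-sample t-test, left-tailed).
t = (x̄ − μ₀)/(s/√n) = (25.16 − 27.08)/(5.125/√35) = -2.22
df = n − 1 = 34
p-value = P(T ≤ -2.22) ≈ 0.017
Since p ≈ 0.017 < α = 0.05, reject H0; the evidence is statistically significant.

-2.22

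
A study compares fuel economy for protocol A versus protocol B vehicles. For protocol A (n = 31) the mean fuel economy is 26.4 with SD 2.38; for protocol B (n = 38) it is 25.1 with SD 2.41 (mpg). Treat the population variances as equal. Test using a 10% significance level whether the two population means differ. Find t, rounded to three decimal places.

2.241

Let group 1 = protocol A, group 2 = protocol B. H0: μ_1 = μ_2; H1: μ_1 ≠ μ_2 (two-sample pooled-variance t-test, two-sided).
s_p² = [(31−1)·2.38² + (38−1)·2.41²]/(31+38−2) = 5.74376
t = (26.4 − 25.1)/√[5.74376·(1/31 + 1/38)] = 2.241
df = n₁ + n₂ − 2 = 67
Two-sided p-value ≈ 0.0283
Since p ≈ 0.0283 < α = 0.1, reject H0; the data support H1.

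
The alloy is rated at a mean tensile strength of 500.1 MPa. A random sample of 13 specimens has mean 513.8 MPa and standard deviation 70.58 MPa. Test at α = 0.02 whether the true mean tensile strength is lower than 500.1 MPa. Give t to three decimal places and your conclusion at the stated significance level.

t = 0.700; fail to reject H0

H0: μ = 500.1; H1: μ < 500.1 (one-sample t-test, left-tailed).
t = (x̄ − μ₀)/(s/√n) = (513.8 − 500.1)/(70.58/√13) = 0.700
df = n − 1 = 12
p-value = P(T ≤ 0.700) ≈ 0.7513
Since p ≈ 0.7513 > α = 0.02, fail to reject H0; the evidence is not statistically significant.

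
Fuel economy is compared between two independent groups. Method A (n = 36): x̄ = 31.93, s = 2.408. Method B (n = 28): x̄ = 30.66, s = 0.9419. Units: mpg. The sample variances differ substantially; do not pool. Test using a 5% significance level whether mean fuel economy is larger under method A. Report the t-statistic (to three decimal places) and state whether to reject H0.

Let group 1 = method A, group 2 = method B. H0: μ_1 = μ_2; H1: μ_1 > μ_2 (Welch's two-sample t-test, right-tailed).
t = (x̄_1 − x̄_2)/√(s_1²/n_1 + s_2²/n_2) = (31.93 − 30.66)/√(2.408²/36 + 0.9419²/28) = 2.893
Welch–Satterthwaite df ≈ 47.73
p-value = P(T ≥ 2.893) ≈ 0.003
Since p ≈ 0.003 < α = 0.05, reject H0; the evidence is statistically significant.

t = 2.893; reject H0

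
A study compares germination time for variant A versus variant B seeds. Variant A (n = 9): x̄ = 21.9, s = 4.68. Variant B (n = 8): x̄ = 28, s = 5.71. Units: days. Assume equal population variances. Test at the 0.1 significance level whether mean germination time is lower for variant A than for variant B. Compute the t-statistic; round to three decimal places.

Let group 1 = variant A, group 2 = variant B. H0: μ_1 = μ_2; H1: μ_1 < μ_2 (two-sample pooled-variance t-test, left-tailed).
s_p² = [(9−1)·4.68² + (8−1)·5.71²]/(9+8−2) = 26.8965
t = (21.9 − 28)/√[26.8965·(1/9 + 1/8)] = -2.421
df = n₁ + n₂ − 2 = 15
p-value = P(T ≤ -2.421) ≈ 0.0143
Since p ≈ 0.0143 < α = 0.1, reject H0; the data support H1.

-2.421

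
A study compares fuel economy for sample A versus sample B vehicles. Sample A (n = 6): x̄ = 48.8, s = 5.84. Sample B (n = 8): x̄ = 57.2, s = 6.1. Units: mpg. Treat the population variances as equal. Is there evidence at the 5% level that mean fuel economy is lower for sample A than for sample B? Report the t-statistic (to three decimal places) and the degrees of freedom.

t = -2.595, df = 12

Let group 1 = sample A, group 2 = sample B. H0: μ_1 = μ_2; H1: μ_1 < μ_2 (two-sample pooled-variance t-test, left-tailed).
s_p² = [(6−1)·5.84² + (8−1)·6.1²]/(6+8−2) = 35.9165
t = (48.8 − 57.2)/√[35.9165·(1/6 + 1/8)] = -2.595
df = n₁ + n₂ − 2 = 12
p-value = P(T ≤ -2.595) ≈ 0.012
Since p ≈ 0.012 < α = 0.05, reject H0; the evidence is statistically significant.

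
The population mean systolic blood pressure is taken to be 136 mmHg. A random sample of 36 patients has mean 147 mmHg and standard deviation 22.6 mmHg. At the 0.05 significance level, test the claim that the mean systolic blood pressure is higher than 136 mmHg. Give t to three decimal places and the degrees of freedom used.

t = 2.920, df = 35

H0: μ = 136; H1: μ > 136 (one-sample t-test, right-tailed).
t = (x̄ − μ₀)/(s/√n) = (147 − 136)/(22.6/√36) = 2.920
df = n − 1 = 35
p-value = P(T ≥ 2.920) ≈ 0.003
Since p ≈ 0.003 < α = 0.05, reject H0; the data support H1.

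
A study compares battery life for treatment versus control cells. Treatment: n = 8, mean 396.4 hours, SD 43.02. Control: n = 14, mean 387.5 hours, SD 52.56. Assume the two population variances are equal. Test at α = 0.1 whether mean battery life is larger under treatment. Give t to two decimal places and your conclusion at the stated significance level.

t = 0.41; fail to reject H0

Let group 1 = treatment, group 2 = control. H0: μ_1 = μ_2; H1: μ_1 > μ_2 (two-sample pooled-variance t-test, right-tailed).
s_p² = [(8−1)·43.02² + (14−1)·52.56²]/(8+14−2) = 2443.41
t = (396.4 − 387.5)/√[2443.41·(1/8 + 1/14)] = 0.41
df = n₁ + n₂ − 2 = 20
p-value = P(T ≥ 0.41) ≈ 0.344
Since p ≈ 0.344 > α = 0.1, fail to reject H0; the evidence is not statistically significant.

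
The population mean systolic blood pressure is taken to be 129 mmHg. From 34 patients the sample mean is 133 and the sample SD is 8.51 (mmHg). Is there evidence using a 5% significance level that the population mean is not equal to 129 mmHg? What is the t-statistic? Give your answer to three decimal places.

2.741

H0: μ = 129; H1: μ ≠ 129 (one-sample t-test, two-sided).
t = (x̄ − μ₀)/(s/√n) = (133 − 129)/(8.51/√34) = 2.741
df = n − 1 = 33
Two-sided p-value ≈ 0.0098
Since p ≈ 0.0098 < α = 0.05, reject H0; the evidence is statistically significant.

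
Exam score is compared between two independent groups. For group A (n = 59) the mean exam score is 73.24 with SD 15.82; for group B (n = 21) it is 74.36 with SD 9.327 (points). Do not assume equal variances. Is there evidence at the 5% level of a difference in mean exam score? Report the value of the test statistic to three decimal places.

-0.387

Let group 1 = group A, group 2 = group B. H0: μ_1 = μ_2; H1: μ_1 ≠ μ_2 (Welch's two-sample t-test, two-sided).
t = (x̄_1 − x̄_2)/√(s_1²/n_1 + s_2²/n_2) = (73.24 − 74.36)/√(15.82²/59 + 9.327²/21) = -0.387
Welch–Satterthwaite df ≈ 60.17
Two-sided p-value ≈ 0.7003
Since p ≈ 0.7003 > α = 0.05, fail to reject H0; the evidence is not statistically significant.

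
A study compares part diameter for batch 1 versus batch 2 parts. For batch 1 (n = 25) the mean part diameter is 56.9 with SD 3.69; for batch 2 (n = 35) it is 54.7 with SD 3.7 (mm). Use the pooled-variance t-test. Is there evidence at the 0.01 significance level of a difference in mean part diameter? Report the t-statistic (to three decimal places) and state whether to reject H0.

t = 2.273; fail to reject H0

Let group 1 = batch 1, group 2 = batch 2. H0: μ_1 = μ_2; H1: μ_1 ≠ μ_2 (two-sample pooled-variance t-test, two-sided).
s_p² = [(25−1)·3.69² + (35−1)·3.7²]/(25+35−2) = 13.6594
t = (56.9 − 54.7)/√[13.6594·(1/25 + 1/35)] = 2.273
df = n₁ + n₂ − 2 = 58
Two-sided p-value ≈ 0.027
Since p ≈ 0.027 > α = 0.01, fail to reject H0; the evidence is not statistically significant.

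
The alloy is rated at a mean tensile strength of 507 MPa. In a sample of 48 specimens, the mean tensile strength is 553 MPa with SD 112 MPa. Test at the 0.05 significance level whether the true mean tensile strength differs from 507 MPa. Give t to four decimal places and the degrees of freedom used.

H0: μ = 507; H1: μ ≠ 507 (one-sample t-test, two-sided).
t = (x̄ − μ₀)/(s/√n) = (553 − 507)/(112/√48) = 2.8455
df = n − 1 = 47
Two-sided p-value ≈ 0.0065
Since p ≈ 0.0065 < α = 0.05, reject H0; the data support H1.

t = 2.8455, df = 47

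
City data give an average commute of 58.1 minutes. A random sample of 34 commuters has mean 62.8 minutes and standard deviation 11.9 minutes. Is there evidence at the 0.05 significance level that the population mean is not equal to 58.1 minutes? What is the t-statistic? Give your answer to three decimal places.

H0: μ = 58.1; H1: μ ≠ 58.1 (one-sample t-test, two-sided).
t = (x̄ − μ₀)/(s/√n) = (62.8 − 58.1)/(11.9/√34) = 2.303
df = n − 1 = 33
Two-sided p-value ≈ 0.0277
Since p ≈ 0.0277 < α = 0.05, reject H0; the data support H1.

2.303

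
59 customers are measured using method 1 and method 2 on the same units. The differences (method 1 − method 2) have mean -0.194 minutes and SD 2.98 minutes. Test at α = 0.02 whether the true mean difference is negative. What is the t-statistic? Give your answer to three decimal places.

H0: μ_d = 0; H1: μ_d < 0 (paired t-test on the differences, left-tailed).
t = d̄/(s_d/√n) = -0.194/(2.98/√59) = -0.500
df = n − 1 = 58
p-value = P(T ≤ -0.500) ≈ 0.3095
Since p ≈ 0.3095 > α = 0.02, fail to reject H0; the evidence is not statistically significant.

-0.500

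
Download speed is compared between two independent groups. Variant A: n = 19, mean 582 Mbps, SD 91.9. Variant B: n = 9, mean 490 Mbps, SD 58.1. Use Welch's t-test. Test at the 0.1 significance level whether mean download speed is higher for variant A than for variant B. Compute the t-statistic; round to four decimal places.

3.2136

Let group 1 = variant A, group 2 = variant B. H0: μ_1 = μ_2; H1: μ_1 > μ_2 (Welch's two-sample t-test, right-tailed).
t = (x̄_1 − x̄_2)/√(s_1²/n_1 + s_2²/n_2) = (582 − 490)/√(91.9²/19 + 58.1²/9) = 3.2136
Welch–Satterthwaite df ≈ 23.52
p-value = P(T ≥ 3.2136) ≈ 0.002
Since p ≈ 0.002 < α = 0.1, reject H0; the data support H1.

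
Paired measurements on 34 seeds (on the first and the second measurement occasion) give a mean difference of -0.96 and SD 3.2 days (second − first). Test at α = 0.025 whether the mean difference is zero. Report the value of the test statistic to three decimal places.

-1.749

H0: μ_d = 0; H1: μ_d ≠ 0 (paired t-test on the differences, two-sided).
t = d̄/(s_d/√n) = -0.96/(3.2/√34) = -1.749
df = n − 1 = 33
Two-sided p-value ≈ 0.090
Since p ≈ 0.090 > α = 0.025, fail to reject H0; the data do not provide sufficient evidence against H0.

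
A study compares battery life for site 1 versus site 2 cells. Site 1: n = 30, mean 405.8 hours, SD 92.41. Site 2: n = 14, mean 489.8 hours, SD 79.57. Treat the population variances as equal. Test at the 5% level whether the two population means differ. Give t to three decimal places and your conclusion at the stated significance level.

t = -2.928; reject H0

Let group 1 = site 1, group 2 = site 2. H0: μ_1 = μ_2; H1: μ_1 ≠ μ_2 (two-sample pooled-variance t-test, two-sided).
s_p² = [(30−1)·92.41² + (14−1)·79.57²]/(30+14−2) = 7856.11
t = (405.8 − 489.8)/√[7856.11·(1/30 + 1/14)] = -2.928
df = n₁ + n₂ − 2 = 42
Two-sided p-value ≈ 0.0055
Since p ≈ 0.0055 < α = 0.05, reject H0; the evidence is statistically significant.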